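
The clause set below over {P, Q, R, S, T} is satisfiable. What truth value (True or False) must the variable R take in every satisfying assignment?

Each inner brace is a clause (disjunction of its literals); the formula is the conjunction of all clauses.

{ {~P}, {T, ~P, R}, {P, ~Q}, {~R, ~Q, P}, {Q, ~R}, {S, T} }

Suppose R = 1.
The clause (~P) is unit, so P = 0.
The clause (~Q) is unit, so Q = 0.
Now (Q) is unsatisfied and unit — conflict.
So every satisfying assignment has R = False.

False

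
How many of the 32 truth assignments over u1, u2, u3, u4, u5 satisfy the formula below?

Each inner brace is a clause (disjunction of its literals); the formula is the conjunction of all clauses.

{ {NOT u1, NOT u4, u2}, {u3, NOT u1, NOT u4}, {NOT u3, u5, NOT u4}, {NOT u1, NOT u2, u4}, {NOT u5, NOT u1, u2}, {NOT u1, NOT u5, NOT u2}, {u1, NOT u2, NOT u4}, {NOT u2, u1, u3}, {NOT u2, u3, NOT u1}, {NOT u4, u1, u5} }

There are 2^5 = 32 truth assignments over (u1, u2, u3, u4, u5).
Split on u4. With u4 = true, the clauses containing u4 are satisfied and NOT u4 drops from the rest; 2 of the 2^4 = 16 assignments to the other variables satisfy what remains.
With u4 = false, by the same count on the reduced clause set, 8 assignments work.
Total: 2 + 8 = 10.

10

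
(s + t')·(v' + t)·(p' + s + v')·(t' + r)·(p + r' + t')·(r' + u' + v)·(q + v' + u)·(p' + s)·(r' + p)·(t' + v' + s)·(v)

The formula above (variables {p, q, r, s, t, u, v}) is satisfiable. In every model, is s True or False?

True

Suppose s = 0.
(t') alone gives t = 0.
(v') alone gives v = 0.
Now (v) is unsatisfied and unit — conflict.
So every satisfying assignment has s = True.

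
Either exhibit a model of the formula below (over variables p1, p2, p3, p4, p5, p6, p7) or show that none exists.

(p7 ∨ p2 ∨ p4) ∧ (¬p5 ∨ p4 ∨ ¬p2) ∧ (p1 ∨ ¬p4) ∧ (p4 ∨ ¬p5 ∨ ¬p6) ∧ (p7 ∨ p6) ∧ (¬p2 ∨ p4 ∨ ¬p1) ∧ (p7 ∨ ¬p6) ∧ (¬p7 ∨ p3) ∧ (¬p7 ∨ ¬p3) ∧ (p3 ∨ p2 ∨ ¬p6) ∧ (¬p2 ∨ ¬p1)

UNSATISFIABLE

Suppose p1 = True.
The clause (¬p2) is unit, so p2 = False.
Suppose p7 = True.
The clause (p3) is unit, so p3 = True.
That conflicts with the unit clause (¬p3).
So p7 must be the other value — set p7 = False.
The clause (p4) is unit, so p4 = True.
The clause (p6) is unit, so p6 = True.
That conflicts with the unit clause (¬p6).
Neither p7 = True nor p7 = False works.
So p1 must be the other value — set p1 = False.
The clause (¬p4) is unit, so p4 = False.
Suppose p7 = True.
The clause (p3) is unit, so p3 = True.
That conflicts with the unit clause (¬p3).
So p7 must be the other value — set p7 = False.
The clause (p2) is unit, so p2 = True.
The clause (¬p5) is unit, so p5 = False.
The clause (p6) is unit, so p6 = True.
That conflicts with the unit clause (¬p6).
Neither p7 = True nor p7 = False works.
Neither p1 = True nor p1 = False works.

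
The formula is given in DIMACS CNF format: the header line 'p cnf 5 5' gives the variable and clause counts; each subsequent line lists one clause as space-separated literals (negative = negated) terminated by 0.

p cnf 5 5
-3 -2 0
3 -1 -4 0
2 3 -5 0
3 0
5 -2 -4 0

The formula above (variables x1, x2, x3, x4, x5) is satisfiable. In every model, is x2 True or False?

Suppose x2 = True.
The clause (¬x3) is unit, so x3 = False.
Now (x3) is unsatisfied and unit — conflict.
So every satisfying assignment has x2 = False.

False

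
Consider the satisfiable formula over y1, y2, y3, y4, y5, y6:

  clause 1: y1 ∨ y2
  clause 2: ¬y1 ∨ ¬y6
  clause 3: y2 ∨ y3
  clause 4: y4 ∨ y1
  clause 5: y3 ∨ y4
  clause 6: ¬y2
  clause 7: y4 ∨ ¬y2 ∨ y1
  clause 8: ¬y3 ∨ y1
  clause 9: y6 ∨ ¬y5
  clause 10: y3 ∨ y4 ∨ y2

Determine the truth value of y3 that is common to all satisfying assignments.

Suppose y3 = False.
The clause (y2) is unit, so y2 = True.
But (¬y2) is also a unit clause — contradiction.
So every satisfying assignment has y3 = True.

True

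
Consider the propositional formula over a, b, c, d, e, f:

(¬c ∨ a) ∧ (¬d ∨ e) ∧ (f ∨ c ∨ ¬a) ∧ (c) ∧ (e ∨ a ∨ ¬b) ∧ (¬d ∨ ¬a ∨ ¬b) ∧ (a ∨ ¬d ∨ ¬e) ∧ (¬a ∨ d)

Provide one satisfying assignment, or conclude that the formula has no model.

The clause (c) is unit, so c = True.
The clause (a) is unit, so a = True.
The clause (d) is unit, so d = True.
The clause (e) is unit, so e = True.
The clause (¬b) is unit, so b = False.
No clause remains; f is free.

a ↦ True,  b ↦ False,  c ↦ True,  d ↦ True,  e ↦ True,  f ↦ True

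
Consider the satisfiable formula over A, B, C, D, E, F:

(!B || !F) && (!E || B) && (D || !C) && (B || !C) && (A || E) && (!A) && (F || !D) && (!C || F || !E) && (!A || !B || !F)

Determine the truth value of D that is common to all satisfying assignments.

False

Suppose D = true.
(!A) alone gives A = false.
(E) alone gives E = true.
(B) alone gives B = true.
(!F) alone gives F = false.
That conflicts with the unit clause (F).
So every satisfying assignment has D = False.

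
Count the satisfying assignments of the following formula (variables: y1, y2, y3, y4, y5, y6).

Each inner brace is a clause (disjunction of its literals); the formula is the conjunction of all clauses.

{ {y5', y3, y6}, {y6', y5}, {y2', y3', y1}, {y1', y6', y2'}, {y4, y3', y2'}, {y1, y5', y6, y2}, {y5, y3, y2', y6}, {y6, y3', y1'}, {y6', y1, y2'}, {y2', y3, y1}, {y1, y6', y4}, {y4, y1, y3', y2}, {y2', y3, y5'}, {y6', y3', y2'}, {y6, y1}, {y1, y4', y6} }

There are 2^6 = 64 truth assignments over (y1, y2, y3, y4, y5, y6).
Split on y4. With y4 = 1, the clauses containing y4 are satisfied and y4' drops from the rest; 5 of the 2^5 = 32 assignments to the other variables satisfy what remains.
With y4 = 0, by the same count on the reduced clause set, 3 assignments work.
Total: 5 + 3 = 8.

8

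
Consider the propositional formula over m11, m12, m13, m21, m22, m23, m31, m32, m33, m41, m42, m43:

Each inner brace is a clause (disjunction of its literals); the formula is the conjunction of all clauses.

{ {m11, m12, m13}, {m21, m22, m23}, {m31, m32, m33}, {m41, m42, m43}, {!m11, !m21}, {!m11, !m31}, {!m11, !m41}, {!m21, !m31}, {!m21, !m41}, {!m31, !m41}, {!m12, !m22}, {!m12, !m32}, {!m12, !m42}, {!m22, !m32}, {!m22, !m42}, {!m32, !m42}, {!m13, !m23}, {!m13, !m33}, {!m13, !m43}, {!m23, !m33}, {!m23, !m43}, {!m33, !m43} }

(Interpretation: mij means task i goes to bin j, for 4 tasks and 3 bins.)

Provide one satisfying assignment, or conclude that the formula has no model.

UNSATISFIABLE

Branch on m11: set m11 = false.
Branch on m12: set m12 = true.
The clause (!m22) is unit, so m22 = false.
The clause (!m32) is unit, so m32 = false.
The clause (!m42) is unit, so m42 = false.
Branch on m21: set m21 = true.
The clause (!m31) is unit, so m31 = false.
The clause (m33) is unit, so m33 = true.
The clause (!m41) is unit, so m41 = false.
The clause (m43) is unit, so m43 = true.
Now (!m43) is unsatisfied and unit — conflict.
That branch fails; take m21 = false instead.
The clause (m23) is unit, so m23 = true.
The clause (!m13) is unit, so m13 = false.
The clause (!m33) is unit, so m33 = false.
The clause (m31) is unit, so m31 = true.
The clause (!m41) is unit, so m41 = false.
The clause (m43) is unit, so m43 = true.
Now (!m43) is unsatisfied and unit — conflict.
Either choice for m21 ends in contradiction.
That branch fails; take m12 = false instead.
The clause (m13) is unit, so m13 = true.
The clause (!m23) is unit, so m23 = false.
The clause (!m33) is unit, so m33 = false.
The clause (!m43) is unit, so m43 = false.
Branch on m21: set m21 = true.
The clause (!m31) is unit, so m31 = false.
The clause (m32) is unit, so m32 = true.
The clause (!m41) is unit, so m41 = false.
The clause (m42) is unit, so m42 = true.
Now (!m42) is unsatisfied and unit — conflict.
That branch fails; take m21 = false instead.
The clause (m22) is unit, so m22 = true.
The clause (!m32) is unit, so m32 = false.
The clause (m31) is unit, so m31 = true.
The clause (!m41) is unit, so m41 = false.
The clause (m42) is unit, so m42 = true.
Now (!m42) is unsatisfied and unit — conflict.
Either choice for m21 ends in contradiction.
Either choice for m12 ends in contradiction.
That branch fails; take m11 = true instead.
The clause (!m21) is unit, so m21 = false.
The clause (!m31) is unit, so m31 = false.
The clause (!m41) is unit, so m41 = false.
Branch on m22: set m22 = true.
The clause (!m12) is unit, so m12 = false.
The clause (!m32) is unit, so m32 = false.
The clause (m33) is unit, so m33 = true.
The clause (!m42) is unit, so m42 = false.
The clause (m43) is unit, so m43 = true.
Now (!m43) is unsatisfied and unit — conflict.
That branch fails; take m22 = false instead.
The clause (m23) is unit, so m23 = true.
The clause (!m13) is unit, so m13 = false.
The clause (!m33) is unit, so m33 = false.
The clause (m32) is unit, so m32 = true.
The clause (!m12) is unit, so m12 = false.
The clause (!m42) is unit, so m42 = false.
The clause (m43) is unit, so m43 = true.
Now (!m43) is unsatisfied and unit — conflict.
Either choice for m22 ends in contradiction.
Either choice for m11 ends in contradiction.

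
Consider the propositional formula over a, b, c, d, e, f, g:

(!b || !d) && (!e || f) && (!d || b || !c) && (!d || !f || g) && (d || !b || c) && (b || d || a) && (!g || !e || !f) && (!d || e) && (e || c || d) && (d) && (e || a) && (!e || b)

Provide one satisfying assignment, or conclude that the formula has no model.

The clause (d) is unit, so d = true.
The clause (!b) is unit, so b = false.
The clause (!c) is unit, so c = false.
The clause (e) is unit, so e = true.
Now (!e) is unsatisfied and unit — conflict.

UNSATISFIABLE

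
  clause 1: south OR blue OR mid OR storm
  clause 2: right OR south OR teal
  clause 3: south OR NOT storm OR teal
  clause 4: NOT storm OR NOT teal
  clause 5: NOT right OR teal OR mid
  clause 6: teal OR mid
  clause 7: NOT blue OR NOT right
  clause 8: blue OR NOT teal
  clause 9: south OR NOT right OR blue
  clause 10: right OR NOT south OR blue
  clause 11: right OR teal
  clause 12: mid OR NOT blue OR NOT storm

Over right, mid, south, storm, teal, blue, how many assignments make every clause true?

There are 2^6 = 64 truth assignments over (right, mid, south, storm, teal, blue).
Split on teal. With teal = true, the clauses containing teal are satisfied and NOT teal drops from the rest; 4 of the 2^5 = 32 assignments to the other variables satisfy what remains.
With teal = false, by the same count on the reduced clause set, 2 assignments work.
Total: 4 + 2 = 6.

6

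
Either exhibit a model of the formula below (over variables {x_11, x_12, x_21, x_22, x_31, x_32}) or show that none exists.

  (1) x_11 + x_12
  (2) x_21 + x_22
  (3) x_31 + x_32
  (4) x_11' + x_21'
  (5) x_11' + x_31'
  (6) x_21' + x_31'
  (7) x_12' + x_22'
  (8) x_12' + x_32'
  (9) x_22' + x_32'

Suppose x_11 = 1.
From the singleton clause (x_21'), x_21 = 0.
From the singleton clause (x_22), x_22 = 1.
From the singleton clause (x_31'), x_31 = 0.
From the singleton clause (x_32), x_32 = 1.
That conflicts with the unit clause (x_32').
Undo x_11 and try x_11 = 0.
From the singleton clause (x_12), x_12 = 1.
From the singleton clause (x_22'), x_22 = 0.
From the singleton clause (x_21), x_21 = 1.
From the singleton clause (x_31'), x_31 = 0.
From the singleton clause (x_32), x_32 = 1.
That conflicts with the unit clause (x_32').
Neither x_11 = 1 nor x_11 = 0 works.

UNSATISFIABLE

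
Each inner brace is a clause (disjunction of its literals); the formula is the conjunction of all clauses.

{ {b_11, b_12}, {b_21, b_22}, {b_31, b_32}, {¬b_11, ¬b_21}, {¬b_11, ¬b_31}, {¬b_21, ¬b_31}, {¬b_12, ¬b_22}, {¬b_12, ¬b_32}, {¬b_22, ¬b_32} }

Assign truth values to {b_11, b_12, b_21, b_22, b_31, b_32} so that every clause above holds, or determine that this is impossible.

UNSATISFIABLE

Branch on b_11: set b_11 = True.
From the singleton clause (¬b_21), b_21 = False.
From the singleton clause (b_22), b_22 = True.
From the singleton clause (¬b_31), b_31 = False.
From the singleton clause (b_32), b_32 = True.
But (¬b_32) is also a unit clause — contradiction.
So b_11 must be the other value — set b_11 = False.
From the singleton clause (b_12), b_12 = True.
From the singleton clause (¬b_22), b_22 = False.
From the singleton clause (b_21), b_21 = True.
From the singleton clause (¬b_31), b_31 = False.
From the singleton clause (b_32), b_32 = True.
But (¬b_32) is also a unit clause — contradiction.
Either choice for b_11 ends in contradiction.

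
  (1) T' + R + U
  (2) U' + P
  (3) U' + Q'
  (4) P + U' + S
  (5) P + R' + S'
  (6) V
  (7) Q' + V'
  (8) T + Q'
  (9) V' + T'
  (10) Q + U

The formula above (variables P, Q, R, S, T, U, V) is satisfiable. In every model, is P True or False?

Suppose P = 0.
From the singleton clause (U'), U = 0.
From the singleton clause (V), V = 1.
From the singleton clause (Q'), Q = 0.
Now (Q) is unsatisfied and unit — conflict.
So every satisfying assignment has P = True.

True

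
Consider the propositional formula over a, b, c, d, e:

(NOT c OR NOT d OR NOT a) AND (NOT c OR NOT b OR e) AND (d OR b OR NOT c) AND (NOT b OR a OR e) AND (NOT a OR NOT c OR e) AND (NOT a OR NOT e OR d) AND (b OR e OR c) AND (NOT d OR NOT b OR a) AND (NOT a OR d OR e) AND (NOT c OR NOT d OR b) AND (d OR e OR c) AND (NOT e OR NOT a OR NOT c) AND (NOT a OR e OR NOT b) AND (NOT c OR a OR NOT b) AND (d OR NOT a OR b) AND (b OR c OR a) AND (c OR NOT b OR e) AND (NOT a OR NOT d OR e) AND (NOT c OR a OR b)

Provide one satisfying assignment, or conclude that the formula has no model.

a ↦ true,  b ↦ true,  c ↦ false,  d ↦ true,  e ↦ true

Suppose c = false.
Suppose b = true.
(e) alone gives e = true.
Suppose a = true.
(d) alone gives d = true.
Every clause now holds.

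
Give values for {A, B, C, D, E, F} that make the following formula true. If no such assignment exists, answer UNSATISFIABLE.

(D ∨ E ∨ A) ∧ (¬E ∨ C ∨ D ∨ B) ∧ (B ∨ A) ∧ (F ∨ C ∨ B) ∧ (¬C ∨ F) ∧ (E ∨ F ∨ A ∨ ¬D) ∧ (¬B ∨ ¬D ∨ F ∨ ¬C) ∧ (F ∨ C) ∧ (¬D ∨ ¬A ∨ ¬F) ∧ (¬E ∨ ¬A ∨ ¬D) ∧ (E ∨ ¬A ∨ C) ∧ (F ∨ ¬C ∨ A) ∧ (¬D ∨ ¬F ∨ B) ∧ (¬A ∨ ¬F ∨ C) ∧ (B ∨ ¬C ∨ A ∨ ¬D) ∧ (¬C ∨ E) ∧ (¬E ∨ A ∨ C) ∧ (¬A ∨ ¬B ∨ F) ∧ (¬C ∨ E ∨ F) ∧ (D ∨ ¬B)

Case B = True:
(D) alone gives D = True.
Case C = False:
(F) alone gives F = True.
(¬A) alone gives A = False.
(¬E) alone gives E = False.
This assignment satisfies each clause.

A=False,  B=True,  C=False,  D=True,  E=False,  F=True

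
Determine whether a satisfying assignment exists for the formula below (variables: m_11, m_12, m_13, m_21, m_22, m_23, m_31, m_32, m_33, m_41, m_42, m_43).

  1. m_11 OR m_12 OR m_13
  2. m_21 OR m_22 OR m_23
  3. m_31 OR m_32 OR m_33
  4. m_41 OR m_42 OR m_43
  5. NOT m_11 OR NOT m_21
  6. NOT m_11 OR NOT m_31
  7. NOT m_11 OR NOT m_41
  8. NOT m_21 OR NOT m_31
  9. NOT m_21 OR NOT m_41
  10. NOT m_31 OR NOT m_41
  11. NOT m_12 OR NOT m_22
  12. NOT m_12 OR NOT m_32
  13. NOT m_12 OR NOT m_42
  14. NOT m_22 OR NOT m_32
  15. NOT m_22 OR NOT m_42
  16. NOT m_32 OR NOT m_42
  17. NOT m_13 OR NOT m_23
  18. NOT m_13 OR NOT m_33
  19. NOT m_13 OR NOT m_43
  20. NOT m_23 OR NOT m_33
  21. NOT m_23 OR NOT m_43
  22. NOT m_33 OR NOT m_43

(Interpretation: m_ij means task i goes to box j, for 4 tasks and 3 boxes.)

Suppose m_11 = false.
Suppose m_12 = true.
From the singleton clause (NOT m_22), m_22 = false.
From the singleton clause (NOT m_32), m_32 = false.
From the singleton clause (NOT m_42), m_42 = false.
Suppose m_21 = true.
From the singleton clause (NOT m_31), m_31 = false.
From the singleton clause (m_33), m_33 = true.
From the singleton clause (NOT m_41), m_41 = false.
From the singleton clause (m_43), m_43 = true.
Now (NOT m_43) is unsatisfied and unit — conflict.
Backtrack on m_21: now try m_21 = false.
From the singleton clause (m_23), m_23 = true.
From the singleton clause (NOT m_13), m_13 = false.
From the singleton clause (NOT m_33), m_33 = false.
From the singleton clause (m_31), m_31 = true.
From the singleton clause (NOT m_41), m_41 = false.
From the singleton clause (m_43), m_43 = true.
Now (NOT m_43) is unsatisfied and unit — conflict.
Both values of m_21 lead to a conflict.
Backtrack on m_12: now try m_12 = false.
From the singleton clause (m_13), m_13 = true.
From the singleton clause (NOT m_23), m_23 = false.
From the singleton clause (NOT m_33), m_33 = false.
From the singleton clause (NOT m_43), m_43 = false.
Suppose m_21 = true.
From the singleton clause (NOT m_31), m_31 = false.
From the singleton clause (m_32), m_32 = true.
From the singleton clause (NOT m_41), m_41 = false.
From the singleton clause (m_42), m_42 = true.
Now (NOT m_42) is unsatisfied and unit — conflict.
Backtrack on m_21: now try m_21 = false.
From the singleton clause (m_22), m_22 = true.
From the singleton clause (NOT m_32), m_32 = false.
From the singleton clause (m_31), m_31 = true.
From the singleton clause (NOT m_41), m_41 = false.
From the singleton clause (m_42), m_42 = true.
Now (NOT m_42) is unsatisfied and unit — conflict.
Both values of m_21 lead to a conflict.
Both values of m_12 lead to a conflict.
Backtrack on m_11: now try m_11 = true.
From the singleton clause (NOT m_21), m_21 = false.
From the singleton clause (NOT m_31), m_31 = false.
From the singleton clause (NOT m_41), m_41 = false.
Suppose m_22 = true.
From the singleton clause (NOT m_12), m_12 = false.
From the singleton clause (NOT m_32), m_32 = false.
From the singleton clause (m_33), m_33 = true.
From the singleton clause (NOT m_42), m_42 = false.
From the singleton clause (m_43), m_43 = true.
Now (NOT m_43) is unsatisfied and unit — conflict.
Backtrack on m_22: now try m_22 = false.
From the singleton clause (m_23), m_23 = true.
From the singleton clause (NOT m_13), m_13 = false.
From the singleton clause (NOT m_33), m_33 = false.
From the singleton clause (m_32), m_32 = true.
From the singleton clause (NOT m_12), m_12 = false.
From the singleton clause (NOT m_42), m_42 = false.
From the singleton clause (m_43), m_43 = true.
Now (NOT m_43) is unsatisfied and unit — conflict.
Both values of m_22 lead to a conflict.
Both values of m_11 lead to a conflict.
No assignment satisfies every clause.

No, unsatisfiable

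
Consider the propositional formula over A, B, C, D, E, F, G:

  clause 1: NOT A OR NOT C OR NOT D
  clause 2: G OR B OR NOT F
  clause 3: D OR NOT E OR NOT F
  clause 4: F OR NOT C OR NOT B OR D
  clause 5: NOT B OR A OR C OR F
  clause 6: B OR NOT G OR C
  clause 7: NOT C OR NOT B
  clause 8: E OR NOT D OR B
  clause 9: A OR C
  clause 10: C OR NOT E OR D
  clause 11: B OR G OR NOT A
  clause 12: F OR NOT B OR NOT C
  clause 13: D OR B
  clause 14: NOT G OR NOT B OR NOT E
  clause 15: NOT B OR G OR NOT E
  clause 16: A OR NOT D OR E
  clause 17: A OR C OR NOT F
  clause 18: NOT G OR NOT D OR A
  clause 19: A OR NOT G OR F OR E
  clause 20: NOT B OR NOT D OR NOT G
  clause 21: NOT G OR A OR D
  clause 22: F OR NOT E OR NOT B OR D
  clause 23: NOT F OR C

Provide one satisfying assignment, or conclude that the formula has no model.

A ↦ true, B ↦ true, C ↦ false, D ↦ false, E ↦ false, F ↦ false, G ↦ true

Try C = false.
Unit clause (A) forces A = true.
Unit clause (NOT F) forces F = false.
Try B = true.
Try E = false.
Try D = false.
Every clause is now satisfied; G is unconstrained.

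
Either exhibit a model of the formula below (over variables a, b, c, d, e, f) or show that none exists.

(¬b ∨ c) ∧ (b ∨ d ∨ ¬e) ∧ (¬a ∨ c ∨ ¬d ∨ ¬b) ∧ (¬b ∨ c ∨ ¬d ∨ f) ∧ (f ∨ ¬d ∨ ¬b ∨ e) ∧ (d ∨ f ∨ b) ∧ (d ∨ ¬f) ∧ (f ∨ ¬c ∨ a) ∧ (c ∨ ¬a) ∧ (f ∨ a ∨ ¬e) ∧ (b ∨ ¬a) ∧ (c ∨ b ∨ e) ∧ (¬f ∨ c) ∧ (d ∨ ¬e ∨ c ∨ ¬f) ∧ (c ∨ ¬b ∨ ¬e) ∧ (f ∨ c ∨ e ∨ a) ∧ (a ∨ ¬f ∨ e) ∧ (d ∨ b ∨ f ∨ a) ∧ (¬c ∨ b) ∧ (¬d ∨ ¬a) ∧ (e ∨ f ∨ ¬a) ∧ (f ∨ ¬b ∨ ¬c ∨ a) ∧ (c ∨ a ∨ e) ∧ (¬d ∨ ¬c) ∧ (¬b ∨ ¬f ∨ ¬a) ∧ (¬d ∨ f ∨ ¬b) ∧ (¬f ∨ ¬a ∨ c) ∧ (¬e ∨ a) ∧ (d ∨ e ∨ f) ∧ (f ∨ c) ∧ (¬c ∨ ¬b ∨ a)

Branch on b: set b = True.
Unit clause (c) forces c = True.
Unit clause (¬d) forces d = False.
Unit clause (¬f) forces f = False.
Unit clause (a) forces a = True.
Unit clause (e) forces e = True.
This assignment satisfies each clause.

a=True; b=True; c=True; d=False; e=True; f=False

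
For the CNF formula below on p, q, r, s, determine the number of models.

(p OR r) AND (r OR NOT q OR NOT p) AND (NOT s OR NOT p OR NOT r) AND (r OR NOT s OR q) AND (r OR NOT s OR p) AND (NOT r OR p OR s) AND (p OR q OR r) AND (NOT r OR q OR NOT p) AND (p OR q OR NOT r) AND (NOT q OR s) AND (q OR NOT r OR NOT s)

There are 2^4 = 16 truth assignments over (p, q, r, s).
Check each against the 11 clauses (columns in the order p, q, r, s):
  F F F F  ✗ fails (p OR r)
  F F F T  ✗ fails (p OR r)
  F F T F  ✗ fails (NOT r OR p OR s)
  F F T T  ✗ fails (p OR q OR NOT r)
  F T F F  ✗ fails (p OR r)
  F T F T  ✗ fails (p OR r)
  F T T F  ✗ fails (NOT r OR p OR s)
  F T T T  ✓ satisfies all
  T F F F  ✓ satisfies all
  T F F T  ✗ fails (r OR NOT s OR q)
  T F T F  ✗ fails (NOT r OR q OR NOT p)
  T F T T  ✗ fails (NOT s OR NOT p OR NOT r)
  T T F F  ✗ fails (r OR NOT q OR NOT p)
  T T F T  ✗ fails (r OR NOT q OR NOT p)
  T T T F  ✗ fails (NOT q OR s)
  T T T T  ✗ fails (NOT s OR NOT p OR NOT r)
2 of the 16 rows are models.

2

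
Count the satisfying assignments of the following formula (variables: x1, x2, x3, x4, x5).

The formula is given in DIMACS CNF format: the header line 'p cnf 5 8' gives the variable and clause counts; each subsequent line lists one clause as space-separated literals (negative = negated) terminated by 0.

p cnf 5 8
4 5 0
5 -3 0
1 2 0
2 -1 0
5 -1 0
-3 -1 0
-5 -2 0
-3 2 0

1

There are 2^5 = 32 truth assignments over (x1, x2, x3, x4, x5).
Split on x1. With x1 = True, the clauses containing x1 are satisfied and ¬x1 drops from the rest; 0 of the 2^4 = 16 assignments to the other variables satisfy what remains.
With x1 = False, by the same count on the reduced clause set, 1 assignment works.
(One model: x1=F, x2=T, x3=F, x4=T, x5=F.)
Total: 0 + 1 = 1.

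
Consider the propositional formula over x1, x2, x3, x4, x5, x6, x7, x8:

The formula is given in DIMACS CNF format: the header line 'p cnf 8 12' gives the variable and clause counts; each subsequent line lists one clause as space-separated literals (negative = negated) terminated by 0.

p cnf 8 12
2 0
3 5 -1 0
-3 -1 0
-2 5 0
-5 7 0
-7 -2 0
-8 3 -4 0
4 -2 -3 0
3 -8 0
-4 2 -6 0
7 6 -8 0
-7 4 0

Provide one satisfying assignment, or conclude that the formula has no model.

(x2) alone gives x2 = True.
(x5) alone gives x5 = True.
(x7) alone gives x7 = True.
Now (¬x7) is unsatisfied and unit — conflict.

UNSATISFIABLE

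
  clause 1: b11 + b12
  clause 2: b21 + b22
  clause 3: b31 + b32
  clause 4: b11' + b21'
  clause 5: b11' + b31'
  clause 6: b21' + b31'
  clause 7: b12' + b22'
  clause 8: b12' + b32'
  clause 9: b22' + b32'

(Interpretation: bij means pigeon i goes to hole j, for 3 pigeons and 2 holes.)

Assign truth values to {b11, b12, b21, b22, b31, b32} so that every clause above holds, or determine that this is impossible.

Branch on b11: set b11 = 1.
Unit clause (b21') forces b21 = 0.
Unit clause (b22) forces b22 = 1.
Unit clause (b31') forces b31 = 0.
Unit clause (b32) forces b32 = 1.
That conflicts with the unit clause (b32').
That branch fails; take b11 = 0 instead.
Unit clause (b12) forces b12 = 1.
Unit clause (b22') forces b22 = 0.
Unit clause (b21) forces b21 = 1.
Unit clause (b31') forces b31 = 0.
Unit clause (b32) forces b32 = 1.
That conflicts with the unit clause (b32').
Neither b11 = 1 nor b11 = 0 works.

UNSATISFIABLE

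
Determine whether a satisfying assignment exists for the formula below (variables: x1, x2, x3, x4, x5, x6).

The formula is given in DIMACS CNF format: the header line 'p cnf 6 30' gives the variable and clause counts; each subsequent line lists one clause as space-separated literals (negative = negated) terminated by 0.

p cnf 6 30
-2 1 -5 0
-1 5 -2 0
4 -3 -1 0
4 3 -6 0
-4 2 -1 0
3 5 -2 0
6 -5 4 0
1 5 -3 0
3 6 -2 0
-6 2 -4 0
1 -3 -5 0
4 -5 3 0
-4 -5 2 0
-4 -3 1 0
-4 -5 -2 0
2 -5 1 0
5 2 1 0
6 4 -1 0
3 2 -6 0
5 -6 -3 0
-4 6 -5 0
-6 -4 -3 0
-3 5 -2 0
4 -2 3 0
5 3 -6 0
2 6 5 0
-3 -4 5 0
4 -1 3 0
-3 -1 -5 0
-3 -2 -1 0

Unsatisfiable

Suppose x2 = False.
Suppose x4 = False.
Suppose x3 = False.
From the singleton clause (¬x6), x6 = False.
From the singleton clause (¬x5), x5 = False.
But (x5) is also a unit clause — contradiction.
Backtrack on x3: now try x3 = True.
From the singleton clause (¬x1), x1 = False.
From the singleton clause (x5), x5 = True.
But (¬x5) is also a unit clause — contradiction.
Neither x3 = True nor x3 = False works.
Backtrack on x4: now try x4 = True.
From the singleton clause (¬x1), x1 = False.
From the singleton clause (¬x6), x6 = False.
From the singleton clause (¬x5), x5 = False.
But (x5) is also a unit clause — contradiction.
Neither x4 = True nor x4 = False works.
Backtrack on x2: now try x2 = True.
Suppose x1 = True.
From the singleton clause (x5), x5 = True.
From the singleton clause (¬x4), x4 = False.
From the singleton clause (¬x3), x3 = False.
But (x3) is also a unit clause — contradiction.
Backtrack on x1: now try x1 = False.
From the singleton clause (¬x5), x5 = False.
From the singleton clause (x3), x3 = True.
But (¬x3) is also a unit clause — contradiction.
Neither x1 = True nor x1 = False works.
Neither x2 = True nor x2 = False works.
No assignment satisfies every clause.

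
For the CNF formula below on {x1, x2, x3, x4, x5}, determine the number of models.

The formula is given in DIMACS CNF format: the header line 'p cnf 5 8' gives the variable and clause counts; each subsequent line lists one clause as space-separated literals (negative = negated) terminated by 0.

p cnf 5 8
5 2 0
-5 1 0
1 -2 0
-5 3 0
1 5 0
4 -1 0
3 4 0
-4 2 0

3

There are 2^5 = 32 truth assignments over (x1, x2, x3, x4, x5).
Split on x3. With x3 = True, the clauses containing x3 are satisfied and ¬x3 drops from the rest; 2 of the 2^4 = 16 assignments to the other variables satisfy what remains.
With x3 = False, by the same count on the reduced clause set, 1 assignment works.
(One model: x1=T, x2=T, x3=F, x4=T, x5=F.)
Total: 2 + 1 = 3.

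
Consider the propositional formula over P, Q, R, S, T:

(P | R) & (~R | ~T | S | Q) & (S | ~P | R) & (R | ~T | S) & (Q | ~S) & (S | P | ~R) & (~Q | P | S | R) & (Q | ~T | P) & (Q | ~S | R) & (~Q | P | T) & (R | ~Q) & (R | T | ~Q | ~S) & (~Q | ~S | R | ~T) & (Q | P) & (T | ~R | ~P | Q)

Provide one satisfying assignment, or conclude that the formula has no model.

P: 1; Q: 1; R: 1; S: 1; T: 1

Suppose P = 1.
Suppose S = 1.
From the singleton clause (Q), Q = 1.
From the singleton clause (R), R = 1.
No clause remains; T is free.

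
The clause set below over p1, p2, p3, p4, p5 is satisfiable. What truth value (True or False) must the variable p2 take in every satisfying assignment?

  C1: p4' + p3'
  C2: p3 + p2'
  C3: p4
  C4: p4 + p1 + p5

False

Suppose p2 = 1.
From the singleton clause (p3), p3 = 1.
From the singleton clause (p4'), p4 = 0.
That conflicts with the unit clause (p4).
So every satisfying assignment has p2 = False.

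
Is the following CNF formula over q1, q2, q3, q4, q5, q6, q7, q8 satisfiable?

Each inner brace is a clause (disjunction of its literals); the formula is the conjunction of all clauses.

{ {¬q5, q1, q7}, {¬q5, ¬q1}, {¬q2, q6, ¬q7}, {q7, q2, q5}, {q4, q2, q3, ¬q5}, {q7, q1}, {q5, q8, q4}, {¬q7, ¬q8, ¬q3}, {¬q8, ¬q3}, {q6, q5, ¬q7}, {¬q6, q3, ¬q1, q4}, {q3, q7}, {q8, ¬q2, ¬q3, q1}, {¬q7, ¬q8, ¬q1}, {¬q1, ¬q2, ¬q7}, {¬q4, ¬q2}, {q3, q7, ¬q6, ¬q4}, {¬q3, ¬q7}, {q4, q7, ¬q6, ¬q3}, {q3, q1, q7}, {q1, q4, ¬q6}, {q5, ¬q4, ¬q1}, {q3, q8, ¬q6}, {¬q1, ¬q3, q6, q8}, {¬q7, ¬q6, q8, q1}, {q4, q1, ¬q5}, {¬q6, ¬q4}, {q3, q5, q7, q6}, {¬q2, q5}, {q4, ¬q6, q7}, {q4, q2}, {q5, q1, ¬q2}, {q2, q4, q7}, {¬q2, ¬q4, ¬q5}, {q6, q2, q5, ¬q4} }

Satisfiable

Try q5 = True.
Unit clause (¬q1) forces q1 = False.
Unit clause (q7) forces q7 = True.
Unit clause (¬q3) forces q3 = False.
Unit clause (q4) forces q4 = True.
Unit clause (¬q2) forces q2 = False.
Unit clause (¬q6) forces q6 = False.
Every clause is now satisfied; q8 is unconstrained.
A satisfying assignment: q1 ↦ False,  q2 ↦ False,  q3 ↦ False,  q4 ↦ True,  q5 ↦ True,  q6 ↦ False,  q7 ↦ True,  q8 ↦ True.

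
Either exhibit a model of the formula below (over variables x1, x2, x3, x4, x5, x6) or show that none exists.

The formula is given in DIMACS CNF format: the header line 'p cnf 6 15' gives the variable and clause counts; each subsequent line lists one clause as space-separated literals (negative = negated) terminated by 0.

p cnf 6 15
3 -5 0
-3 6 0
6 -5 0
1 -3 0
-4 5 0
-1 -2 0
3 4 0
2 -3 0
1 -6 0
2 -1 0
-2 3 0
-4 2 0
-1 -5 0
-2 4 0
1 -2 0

UNSATISFIABLE

Branch on x3: set x3 = True.
From the singleton clause (x6), x6 = True.
From the singleton clause (x1), x1 = True.
From the singleton clause (¬x2), x2 = False.
That conflicts with the unit clause (x2).
Backtrack on x3: now try x3 = False.
From the singleton clause (¬x5), x5 = False.
From the singleton clause (¬x4), x4 = False.
That conflicts with the unit clause (x4).
Both values of x3 lead to a conflict.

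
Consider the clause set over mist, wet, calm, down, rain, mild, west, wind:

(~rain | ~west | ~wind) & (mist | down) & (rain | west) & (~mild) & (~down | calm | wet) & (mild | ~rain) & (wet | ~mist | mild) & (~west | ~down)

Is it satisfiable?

From the singleton clause (~mild), mild = 0.
From the singleton clause (~rain), rain = 0.
From the singleton clause (west), west = 1.
From the singleton clause (~down), down = 0.
From the singleton clause (mist), mist = 1.
From the singleton clause (wet), wet = 1.
No clause remains; calm, wind are free.
A satisfying assignment: mist: 1; wet: 1; calm: 1; down: 0; rain: 0; mild: 0; west: 1; wind: 1.

Yes, satisfiable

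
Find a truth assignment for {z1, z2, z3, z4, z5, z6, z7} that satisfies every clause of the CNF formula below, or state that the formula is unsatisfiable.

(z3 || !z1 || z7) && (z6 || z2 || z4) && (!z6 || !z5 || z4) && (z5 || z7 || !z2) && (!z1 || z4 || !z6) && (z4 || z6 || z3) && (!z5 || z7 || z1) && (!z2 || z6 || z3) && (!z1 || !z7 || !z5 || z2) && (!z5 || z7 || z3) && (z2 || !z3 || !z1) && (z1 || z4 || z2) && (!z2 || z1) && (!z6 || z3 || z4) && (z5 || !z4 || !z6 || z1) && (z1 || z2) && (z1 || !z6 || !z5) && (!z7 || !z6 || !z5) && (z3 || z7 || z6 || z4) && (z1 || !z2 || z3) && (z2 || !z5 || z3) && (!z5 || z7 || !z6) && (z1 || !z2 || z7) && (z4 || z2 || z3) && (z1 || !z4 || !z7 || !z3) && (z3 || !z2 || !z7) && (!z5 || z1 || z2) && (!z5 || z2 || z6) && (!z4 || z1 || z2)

Suppose z2 = false.
Unit clause (z1) forces z1 = true.
Unit clause (!z3) forces z3 = false.
Unit clause (z7) forces z7 = true.
Unit clause (!z5) forces z5 = false.
Unit clause (z4) forces z4 = true.
Every clause is now satisfied; z6 is unconstrained.

z1: true,  z2: false,  z3: false,  z4: true,  z5: false,  z6: false,  z7: true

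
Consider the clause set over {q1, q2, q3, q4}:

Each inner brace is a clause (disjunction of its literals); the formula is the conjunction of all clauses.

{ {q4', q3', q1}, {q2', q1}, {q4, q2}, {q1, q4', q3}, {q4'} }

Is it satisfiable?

Yes, satisfiable

(q4') alone gives q4 = 0.
(q2) alone gives q2 = 1.
(q1) alone gives q1 = 1.
Every clause is now satisfied; q3 is unconstrained.
A satisfying assignment: q1: 1,  q2: 1,  q3: 1,  q4: 0.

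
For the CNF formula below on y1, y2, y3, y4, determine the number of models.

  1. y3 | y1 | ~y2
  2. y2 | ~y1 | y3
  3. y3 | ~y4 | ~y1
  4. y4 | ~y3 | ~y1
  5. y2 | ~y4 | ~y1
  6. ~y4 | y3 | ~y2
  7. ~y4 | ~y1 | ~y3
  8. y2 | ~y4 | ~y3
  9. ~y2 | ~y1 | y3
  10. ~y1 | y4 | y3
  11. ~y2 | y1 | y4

There are 2^4 = 16 truth assignments over (y1, y2, y3, y4).
Check each against the 11 clauses (columns in the order y1, y2, y3, y4):
  F F F F  ✓ satisfies all
  F F F T  ✓ satisfies all
  F F T F  ✓ satisfies all
  F F T T  ✗ fails (y2 | ~y4 | ~y3)
  F T F F  ✗ fails (y3 | y1 | ~y2)
  F T F T  ✗ fails (y3 | y1 | ~y2)
  F T T F  ✗ fails (~y2 | y1 | y4)
  F T T T  ✓ satisfies all
  T F F F  ✗ fails (y2 | ~y1 | y3)
  T F F T  ✗ fails (y2 | ~y1 | y3)
  T F T F  ✗ fails (y4 | ~y3 | ~y1)
  T F T T  ✗ fails (y2 | ~y4 | ~y1)
  T T F F  ✗ fails (~y2 | ~y1 | y3)
  T T F T  ✗ fails (y3 | ~y4 | ~y1)
  T T T F  ✗ fails (y4 | ~y3 | ~y1)
  T T T T  ✗ fails (~y4 | ~y1 | ~y3)
4 of the 16 rows are models.

4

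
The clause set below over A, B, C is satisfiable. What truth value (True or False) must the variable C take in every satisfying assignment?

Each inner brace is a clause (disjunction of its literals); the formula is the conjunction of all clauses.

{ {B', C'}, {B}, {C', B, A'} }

Suppose C = 1.
(B') alone gives B = 0.
But (B) is also a unit clause — contradiction.
So every satisfying assignment has C = False.

False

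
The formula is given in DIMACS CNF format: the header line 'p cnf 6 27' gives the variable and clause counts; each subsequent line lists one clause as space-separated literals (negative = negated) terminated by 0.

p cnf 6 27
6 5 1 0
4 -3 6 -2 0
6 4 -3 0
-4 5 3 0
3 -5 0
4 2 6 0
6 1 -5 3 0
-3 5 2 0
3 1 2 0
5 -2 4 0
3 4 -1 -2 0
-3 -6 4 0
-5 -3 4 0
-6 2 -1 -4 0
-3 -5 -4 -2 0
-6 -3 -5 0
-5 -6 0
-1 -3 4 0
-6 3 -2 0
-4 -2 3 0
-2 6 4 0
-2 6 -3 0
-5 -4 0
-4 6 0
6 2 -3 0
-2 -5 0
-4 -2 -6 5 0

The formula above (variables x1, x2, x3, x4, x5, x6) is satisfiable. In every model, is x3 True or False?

Suppose x3 = True.
Branch on x6: set x6 = True.
Unit clause (x4) forces x4 = True.
Unit clause (¬x5) forces x5 = False.
Unit clause (x2) forces x2 = True.
Now (¬x2) is unsatisfied and unit — conflict.
Undo x6 and try x6 = False.
Unit clause (x4) forces x4 = True.
Now (¬x4) is unsatisfied and unit — conflict.
Neither x6 = True nor x6 = False works.
So every satisfying assignment has x3 = False.

False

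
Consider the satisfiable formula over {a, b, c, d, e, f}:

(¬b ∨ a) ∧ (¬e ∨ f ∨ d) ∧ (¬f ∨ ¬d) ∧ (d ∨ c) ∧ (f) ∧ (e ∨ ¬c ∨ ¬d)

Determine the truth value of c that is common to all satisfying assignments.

True

Suppose c = False.
The clause (d) is unit, so d = True.
The clause (¬f) is unit, so f = False.
Now (f) is unsatisfied and unit — conflict.
So every satisfying assignment has c = True.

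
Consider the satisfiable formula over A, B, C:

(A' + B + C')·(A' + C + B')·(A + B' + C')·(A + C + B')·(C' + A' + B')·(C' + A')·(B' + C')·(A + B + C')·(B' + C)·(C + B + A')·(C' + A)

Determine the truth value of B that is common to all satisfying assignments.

Suppose B = 1.
From the singleton clause (C'), C = 0.
That conflicts with the unit clause (C).
So every satisfying assignment has B = False.

False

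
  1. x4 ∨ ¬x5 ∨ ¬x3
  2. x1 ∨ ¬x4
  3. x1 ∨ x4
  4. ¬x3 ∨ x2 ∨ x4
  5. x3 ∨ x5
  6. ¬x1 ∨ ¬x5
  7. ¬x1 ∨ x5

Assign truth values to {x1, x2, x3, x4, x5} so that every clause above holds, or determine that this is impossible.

UNSATISFIABLE

Try x1 = True.
Unit clause (¬x5) forces x5 = False.
That conflicts with the unit clause (x5).
Backtrack on x1: now try x1 = False.
Unit clause (¬x4) forces x4 = False.
That conflicts with the unit clause (x4).
Either choice for x1 ends in contradiction.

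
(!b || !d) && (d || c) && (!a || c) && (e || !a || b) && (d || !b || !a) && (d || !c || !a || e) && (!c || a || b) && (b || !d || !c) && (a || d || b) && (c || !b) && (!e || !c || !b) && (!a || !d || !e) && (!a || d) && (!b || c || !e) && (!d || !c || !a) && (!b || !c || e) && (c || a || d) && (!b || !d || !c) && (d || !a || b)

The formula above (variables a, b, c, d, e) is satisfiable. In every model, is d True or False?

True

Suppose d = false.
(c) alone gives c = true.
(!a) alone gives a = false.
(b) alone gives b = true.
(!e) alone gives e = false.
That conflicts with the unit clause (e).
So every satisfying assignment has d = True.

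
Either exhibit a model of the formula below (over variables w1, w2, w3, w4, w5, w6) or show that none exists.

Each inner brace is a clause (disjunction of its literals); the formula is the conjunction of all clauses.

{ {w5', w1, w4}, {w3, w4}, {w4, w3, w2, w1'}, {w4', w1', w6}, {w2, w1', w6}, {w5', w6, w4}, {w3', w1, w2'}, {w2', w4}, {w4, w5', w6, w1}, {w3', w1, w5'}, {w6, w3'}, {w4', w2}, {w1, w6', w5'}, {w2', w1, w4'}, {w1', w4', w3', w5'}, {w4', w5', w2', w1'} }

w1: 1,  w2: 0,  w3: 1,  w4: 0,  w5: 0,  w6: 1

Suppose w3 = 1.
From the singleton clause (w6), w6 = 1.
Suppose w1 = 1.
Suppose w2 = 0.
From the singleton clause (w4'), w4 = 0.
No clause remains; w5 is free.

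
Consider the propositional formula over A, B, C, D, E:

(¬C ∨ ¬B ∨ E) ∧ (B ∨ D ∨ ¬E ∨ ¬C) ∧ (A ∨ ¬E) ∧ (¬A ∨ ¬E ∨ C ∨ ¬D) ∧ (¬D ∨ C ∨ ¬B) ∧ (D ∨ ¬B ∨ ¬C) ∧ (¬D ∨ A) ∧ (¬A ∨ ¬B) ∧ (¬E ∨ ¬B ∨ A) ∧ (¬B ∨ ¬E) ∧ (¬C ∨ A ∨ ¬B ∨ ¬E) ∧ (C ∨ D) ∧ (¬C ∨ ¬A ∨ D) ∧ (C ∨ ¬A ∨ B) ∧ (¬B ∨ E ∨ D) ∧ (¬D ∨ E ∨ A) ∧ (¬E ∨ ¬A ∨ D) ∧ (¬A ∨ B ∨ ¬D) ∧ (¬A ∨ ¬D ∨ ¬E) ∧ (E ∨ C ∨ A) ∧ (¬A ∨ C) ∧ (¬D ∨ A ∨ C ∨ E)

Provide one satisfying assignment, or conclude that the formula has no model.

A=False; B=False; C=True; D=False; E=False

Case A = False:
From the singleton clause (¬E), E = False.
From the singleton clause (¬D), D = False.
From the singleton clause (C), C = True.
From the singleton clause (¬B), B = False.
Every clause now holds.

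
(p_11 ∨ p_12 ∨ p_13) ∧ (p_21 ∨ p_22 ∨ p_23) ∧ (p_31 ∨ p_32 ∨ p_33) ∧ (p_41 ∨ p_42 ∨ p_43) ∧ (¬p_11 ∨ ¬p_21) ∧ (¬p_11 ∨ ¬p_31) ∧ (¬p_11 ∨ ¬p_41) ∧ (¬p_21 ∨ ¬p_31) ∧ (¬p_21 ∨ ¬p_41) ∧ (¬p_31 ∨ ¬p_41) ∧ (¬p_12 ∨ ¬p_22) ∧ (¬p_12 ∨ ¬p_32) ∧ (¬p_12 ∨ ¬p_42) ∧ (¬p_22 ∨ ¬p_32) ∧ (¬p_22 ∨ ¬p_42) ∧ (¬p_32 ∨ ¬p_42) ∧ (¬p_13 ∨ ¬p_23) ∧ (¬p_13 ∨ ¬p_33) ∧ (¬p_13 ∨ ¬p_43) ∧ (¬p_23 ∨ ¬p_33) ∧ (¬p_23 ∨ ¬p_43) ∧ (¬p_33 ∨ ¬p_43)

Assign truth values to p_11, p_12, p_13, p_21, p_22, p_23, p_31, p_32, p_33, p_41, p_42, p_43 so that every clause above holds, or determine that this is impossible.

Case p_11 = False:
Case p_12 = True:
(¬p_22) alone gives p_22 = False.
(¬p_32) alone gives p_32 = False.
(¬p_42) alone gives p_42 = False.
Case p_21 = True:
(¬p_31) alone gives p_31 = False.
(p_33) alone gives p_33 = True.
(¬p_41) alone gives p_41 = False.
(p_43) alone gives p_43 = True.
Now (¬p_43) is unsatisfied and unit — conflict.
So p_21 must be the other value — set p_21 = False.
(p_23) alone gives p_23 = True.
(¬p_13) alone gives p_13 = False.
(¬p_33) alone gives p_33 = False.
(p_31) alone gives p_31 = True.
(¬p_41) alone gives p_41 = False.
(p_43) alone gives p_43 = True.
Now (¬p_43) is unsatisfied and unit — conflict.
Neither p_21 = True nor p_21 = False works.
So p_12 must be the other value — set p_12 = False.
(p_13) alone gives p_13 = True.
(¬p_23) alone gives p_23 = False.
(¬p_33) alone gives p_33 = False.
(¬p_43) alone gives p_43 = False.
Case p_21 = True:
(¬p_31) alone gives p_31 = False.
(p_32) alone gives p_32 = True.
(¬p_41) alone gives p_41 = False.
(p_42) alone gives p_42 = True.
Now (¬p_42) is unsatisfied and unit — conflict.
So p_21 must be the other value — set p_21 = False.
(p_22) alone gives p_22 = True.
(¬p_32) alone gives p_32 = False.
(p_31) alone gives p_31 = True.
(¬p_41) alone gives p_41 = False.
(p_42) alone gives p_42 = True.
Now (¬p_42) is unsatisfied and unit — conflict.
Neither p_21 = True nor p_21 = False works.
Neither p_12 = True nor p_12 = False works.
So p_11 must be the other value — set p_11 = True.
(¬p_21) alone gives p_21 = False.
(¬p_31) alone gives p_31 = False.
(¬p_41) alone gives p_41 = False.
Case p_22 = True:
(¬p_12) alone gives p_12 = False.
(¬p_32) alone gives p_32 = False.
(p_33) alone gives p_33 = True.
(¬p_42) alone gives p_42 = False.
(p_43) alone gives p_43 = True.
Now (¬p_43) is unsatisfied and unit — conflict.
So p_22 must be the other value — set p_22 = False.
(p_23) alone gives p_23 = True.
(¬p_13) alone gives p_13 = False.
(¬p_33) alone gives p_33 = False.
(p_32) alone gives p_32 = True.
(¬p_12) alone gives p_12 = False.
(¬p_42) alone gives p_42 = False.
(p_43) alone gives p_43 = True.
Now (¬p_43) is unsatisfied and unit — conflict.
Neither p_22 = True nor p_22 = False works.
Neither p_11 = True nor p_11 = False works.

UNSATISFIABLE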